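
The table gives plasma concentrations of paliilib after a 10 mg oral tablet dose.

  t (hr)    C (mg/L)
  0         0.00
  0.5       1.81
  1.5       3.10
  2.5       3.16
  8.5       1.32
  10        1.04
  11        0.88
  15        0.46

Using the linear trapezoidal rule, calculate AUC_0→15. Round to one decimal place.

Trapezoidal AUC_0→15:
  [0→0.5]: (0.00+1.81)/2 × 0.5 = 0.4525
  [0.5→1.5]: (1.81+3.10)/2 × 1 = 2.455
  [1.5→2.5]: (3.10+3.16)/2 × 1 = 3.13
  [2.5→8.5]: (3.16+1.32)/2 × 6 = 13.44
  [8.5→10]: (1.32+1.04)/2 × 1.5 = 1.77
  [10→11]: (1.04+0.88)/2 × 1 = 0.96
  [11→15]: (0.88+0.46)/2 × 4 = 2.68
  Sum = 24.8875 mg/L·hr

AUC = 24.9 mg/L·hr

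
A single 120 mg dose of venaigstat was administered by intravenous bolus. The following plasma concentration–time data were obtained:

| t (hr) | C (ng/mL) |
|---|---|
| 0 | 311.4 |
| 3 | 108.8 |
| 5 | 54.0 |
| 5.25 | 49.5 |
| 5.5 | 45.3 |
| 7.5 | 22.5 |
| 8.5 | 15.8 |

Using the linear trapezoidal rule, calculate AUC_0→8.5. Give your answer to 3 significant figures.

Trapezoidal AUC_0→8.5:
  [0→3]: (311.4+108.8)/2 × 3 = 630.3
  [3→5]: (108.8+54.0)/2 × 2 = 162.8
  [5→5.25]: (54.0+49.5)/2 × 0.25 = 12.9375
  [5.25→5.5]: (49.5+45.3)/2 × 0.25 = 11.85
  [5.5→7.5]: (45.3+22.5)/2 × 2 = 67.8
  [7.5→8.5]: (22.5+15.8)/2 × 1 = 19.15
  Sum = 904.8375 ng/mL·hr

AUC = 905 ng/mL·hr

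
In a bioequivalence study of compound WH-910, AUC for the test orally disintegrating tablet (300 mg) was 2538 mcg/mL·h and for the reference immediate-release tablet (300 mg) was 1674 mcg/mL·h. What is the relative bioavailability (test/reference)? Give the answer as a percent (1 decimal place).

F_rel = 151.6%

F_rel = (AUC_test/D_test) / (AUC_ref/D_ref)
      = (2538/300) / (1674/300)
      = 8.46 / 5.58 = 1.5161 = 151.61%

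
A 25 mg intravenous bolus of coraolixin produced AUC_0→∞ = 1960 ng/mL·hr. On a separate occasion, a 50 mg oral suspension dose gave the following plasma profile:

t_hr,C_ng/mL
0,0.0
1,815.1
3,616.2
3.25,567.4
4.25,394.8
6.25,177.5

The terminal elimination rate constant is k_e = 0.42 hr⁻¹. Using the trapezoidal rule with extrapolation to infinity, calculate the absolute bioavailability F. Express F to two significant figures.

Trapezoidal AUC_0→6.25 (oral suspension):
  [0→1]: (0.0+815.1)/2 × 1 = 407.55
  [1→3]: (815.1+616.2)/2 × 2 = 1431.3
  [3→3.25]: (616.2+567.4)/2 × 0.25 = 147.95
  [3.25→4.25]: (567.4+394.8)/2 × 1 = 481.1
  [4.25→6.25]: (394.8+177.5)/2 × 2 = 572.3
  Sum = 3040.2 ng/mL·hr
Tail: C_last/k_e = 177.5/0.42 = 422.619
AUC_0→∞ (oral suspension) = 3040.2 + 422.619 = 3462.819 ng/mL·hr
F = (AUC_ev/D_ev)/(AUC_iv/D_iv) = (3462.819/50)/(1960/25) = 69.25638/78.4 = 0.8834

F = 0.88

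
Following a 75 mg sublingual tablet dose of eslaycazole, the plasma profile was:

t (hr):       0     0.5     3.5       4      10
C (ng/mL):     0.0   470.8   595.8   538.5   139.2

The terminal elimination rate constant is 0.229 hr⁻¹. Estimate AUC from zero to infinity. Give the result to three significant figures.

Trapezoidal AUC_0→10:
  [0→0.5]: (0.0+470.8)/2 × 0.5 = 117.7
  [0.5→3.5]: (470.8+595.8)/2 × 3 = 1599.9
  [3.5→4]: (595.8+538.5)/2 × 0.5 = 283.575
  [4→10]: (538.5+139.2)/2 × 6 = 2033.1
  Sum = 4034.275 ng/mL·hr
Extrapolated tail: C_last / k_e = 139.2 / 0.229 = 607.860
AUC_0→∞ = 4034.275 + 607.860 = 4642.135 ng/mL·hr

AUC = 4640 ng/mL·hr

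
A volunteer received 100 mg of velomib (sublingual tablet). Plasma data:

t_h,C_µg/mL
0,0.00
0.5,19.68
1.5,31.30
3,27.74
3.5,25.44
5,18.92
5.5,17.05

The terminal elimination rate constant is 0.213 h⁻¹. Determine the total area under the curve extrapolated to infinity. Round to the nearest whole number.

Trapezoidal AUC_0→5.5:
  [0→0.5]: (0.00+19.68)/2 × 0.5 = 4.92
  [0.5→1.5]: (19.68+31.30)/2 × 1 = 25.49
  [1.5→3]: (31.30+27.74)/2 × 1.5 = 44.28
  [3→3.5]: (27.74+25.44)/2 × 0.5 = 13.295
  [3.5→5]: (25.44+18.92)/2 × 1.5 = 33.27
  [5→5.5]: (18.92+17.05)/2 × 0.5 = 8.9925
  Sum = 130.2475 µg/mL·h
Extrapolated tail: C_last / k_e = 17.05 / 0.213 = 80.047
AUC_0→∞ = 130.2475 + 80.047 = 210.2945 µg/mL·h

AUC = 210 µg/mL·h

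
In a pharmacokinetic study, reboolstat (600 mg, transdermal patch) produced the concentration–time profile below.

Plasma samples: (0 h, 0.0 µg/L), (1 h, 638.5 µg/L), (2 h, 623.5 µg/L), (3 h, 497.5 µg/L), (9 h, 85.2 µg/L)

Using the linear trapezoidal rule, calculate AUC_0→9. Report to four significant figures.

AUC = 3259 µg/L·h

Trapezoidal AUC_0→9:
  [0→1]: (0.0+638.5)/2 × 1 = 319.25
  [1→2]: (638.5+623.5)/2 × 1 = 631.0
  [2→3]: (623.5+497.5)/2 × 1 = 560.5
  [3→9]: (497.5+85.2)/2 × 6 = 1748.1
  Sum = 3258.85 µg/L·h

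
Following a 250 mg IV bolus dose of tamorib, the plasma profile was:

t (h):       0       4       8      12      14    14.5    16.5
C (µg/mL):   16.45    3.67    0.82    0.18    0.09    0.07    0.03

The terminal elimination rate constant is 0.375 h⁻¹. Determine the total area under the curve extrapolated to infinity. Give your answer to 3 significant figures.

AUC = 51.7 µg/mL·h

Trapezoidal AUC_0→16.5:
  [0→4]: (16.45+3.67)/2 × 4 = 40.24
  [4→8]: (3.67+0.82)/2 × 4 = 8.98
  [8→12]: (0.82+0.18)/2 × 4 = 2.0
  [12→14]: (0.18+0.09)/2 × 2 = 0.27
  [14→14.5]: (0.09+0.07)/2 × 0.5 = 0.04
  [14.5→16.5]: (0.07+0.03)/2 × 2 = 0.1
  Sum = 51.63 µg/mL·h
Extrapolated tail: C_last / k_e = 0.03 / 0.375 = 0.080
AUC_0→∞ = 51.63 + 0.080 = 51.71 µg/mL·h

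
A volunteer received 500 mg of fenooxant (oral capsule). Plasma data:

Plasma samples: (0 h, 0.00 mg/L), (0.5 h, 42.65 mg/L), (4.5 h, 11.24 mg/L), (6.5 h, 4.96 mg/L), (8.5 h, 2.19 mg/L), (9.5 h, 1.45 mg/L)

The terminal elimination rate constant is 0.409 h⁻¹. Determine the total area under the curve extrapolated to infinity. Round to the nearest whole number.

Trapezoidal AUC_0→9.5:
  [0→0.5]: (0.00+42.65)/2 × 0.5 = 10.6625
  [0.5→4.5]: (42.65+11.24)/2 × 4 = 107.78
  [4.5→6.5]: (11.24+4.96)/2 × 2 = 16.2
  [6.5→8.5]: (4.96+2.19)/2 × 2 = 7.15
  [8.5→9.5]: (2.19+1.45)/2 × 1 = 1.82
  Sum = 143.6125 mg/L·h
Extrapolated tail: C_last / k_e = 1.45 / 0.409 = 3.545
AUC_0→∞ = 143.6125 + 3.545 = 147.1575 mg/L·h

AUC = 147 mg/L·h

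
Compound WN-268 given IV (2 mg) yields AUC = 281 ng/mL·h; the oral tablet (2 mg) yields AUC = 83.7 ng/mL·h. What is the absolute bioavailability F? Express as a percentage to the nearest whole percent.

F = (AUC_ev / D_ev) / (AUC_iv / D_iv)
  = (83.7/2) / (281/2)
  = 41.85 / 140.5 = 0.2979
  = 29.79%

F = 30%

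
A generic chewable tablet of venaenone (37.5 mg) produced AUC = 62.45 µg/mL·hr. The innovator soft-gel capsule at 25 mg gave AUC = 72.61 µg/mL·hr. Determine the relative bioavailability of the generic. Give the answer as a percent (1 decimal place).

F_rel = (AUC_test/D_test) / (AUC_ref/D_ref)
      = (62.45/37.5) / (72.61/25)
      = 1.66533 / 2.9044 = 0.5734 = 57.34%

F_rel = 57.3%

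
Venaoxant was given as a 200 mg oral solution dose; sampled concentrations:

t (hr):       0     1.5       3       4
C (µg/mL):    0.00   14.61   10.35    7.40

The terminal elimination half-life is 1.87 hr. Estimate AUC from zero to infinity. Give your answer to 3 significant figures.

Trapezoidal AUC_0→4:
  [0→1.5]: (0.00+14.61)/2 × 1.5 = 10.9575
  [1.5→3]: (14.61+10.35)/2 × 1.5 = 18.72
  [3→4]: (10.35+7.40)/2 × 1 = 8.875
  Sum = 38.5525 µg/mL·hr
k_e = ln2 / t½ = 0.693147 / 1.87 = 0.3707 hr^-1
Extrapolated tail: C_last / k_e = 7.40 / 0.3707 = 19.962
AUC_0→∞ = 38.5525 + 19.962 = 58.5145 µg/mL·hr

AUC = 58.5 µg/mL·hr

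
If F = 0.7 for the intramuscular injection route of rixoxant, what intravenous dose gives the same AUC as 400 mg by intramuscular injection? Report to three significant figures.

Systemic exposure from an extravascular dose = F × D_ev, so the equivalent IV dose is F × D_ev.
D_iv = F × D_ev = 0.7 × 400 = 280 mg

D_iv = 280 mg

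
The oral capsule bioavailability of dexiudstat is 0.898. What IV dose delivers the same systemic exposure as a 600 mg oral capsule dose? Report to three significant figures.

Systemic exposure from an extravascular dose = F × D_ev, so the equivalent IV dose is F × D_ev.
D_iv = F × D_ev = 0.898 × 600 = 538.8 mg

D_iv = 539 mg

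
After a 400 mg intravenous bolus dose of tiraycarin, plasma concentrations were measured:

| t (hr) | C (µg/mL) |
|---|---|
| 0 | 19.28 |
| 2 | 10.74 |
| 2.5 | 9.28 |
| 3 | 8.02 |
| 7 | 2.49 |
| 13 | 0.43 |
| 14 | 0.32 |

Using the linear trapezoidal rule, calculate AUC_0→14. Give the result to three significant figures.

Trapezoidal AUC_0→14:
  [0→2]: (19.28+10.74)/2 × 2 = 30.02
  [2→2.5]: (10.74+9.28)/2 × 0.5 = 5.005
  [2.5→3]: (9.28+8.02)/2 × 0.5 = 4.325
  [3→7]: (8.02+2.49)/2 × 4 = 21.02
  [7→13]: (2.49+0.43)/2 × 6 = 8.76
  [13→14]: (0.43+0.32)/2 × 1 = 0.375
  Sum = 69.505 µg/mL·hr

AUC = 69.5 µg/mL·hr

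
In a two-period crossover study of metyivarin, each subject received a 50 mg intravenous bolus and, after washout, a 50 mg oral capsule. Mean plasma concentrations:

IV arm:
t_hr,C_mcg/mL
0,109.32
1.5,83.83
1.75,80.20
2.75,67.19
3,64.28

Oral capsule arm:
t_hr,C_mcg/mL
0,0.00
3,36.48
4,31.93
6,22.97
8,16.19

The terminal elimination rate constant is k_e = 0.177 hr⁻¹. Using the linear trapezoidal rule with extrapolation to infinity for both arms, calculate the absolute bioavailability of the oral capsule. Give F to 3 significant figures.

Trapezoidal AUC_0→3 (IV):
  [0→1.5]: (109.32+83.83)/2 × 1.5 = 144.8625
  [1.5→1.75]: (83.83+80.20)/2 × 0.25 = 20.50375
  [1.75→2.75]: (80.20+67.19)/2 × 1 = 73.695
  [2.75→3]: (67.19+64.28)/2 × 0.25 = 16.43375
  Sum = 255.495 mcg/mL·hr
IV tail: 64.28/0.177 = 363.164; AUC_iv,0→∞ = 255.495 + 363.164 = 618.659 mcg/mL·hr
Trapezoidal AUC_0→8 (oral capsule):
  [0→3]: (0.00+36.48)/2 × 3 = 54.72
  [3→4]: (36.48+31.93)/2 × 1 = 34.205
  [4→6]: (31.93+22.97)/2 × 2 = 54.9
  [6→8]: (22.97+16.19)/2 × 2 = 39.16
  Sum = 182.985 mcg/mL·hr
oral capsule tail: 16.19/0.177 = 91.469; AUC_ev,0→∞ = 182.985 + 91.469 = 274.454 mcg/mL·hr
F = (AUC_ev/D_ev)/(AUC_iv/D_iv) = (274.454/50)/(618.659/50) = 5.48908/12.37318 = 0.4436

F = 0.444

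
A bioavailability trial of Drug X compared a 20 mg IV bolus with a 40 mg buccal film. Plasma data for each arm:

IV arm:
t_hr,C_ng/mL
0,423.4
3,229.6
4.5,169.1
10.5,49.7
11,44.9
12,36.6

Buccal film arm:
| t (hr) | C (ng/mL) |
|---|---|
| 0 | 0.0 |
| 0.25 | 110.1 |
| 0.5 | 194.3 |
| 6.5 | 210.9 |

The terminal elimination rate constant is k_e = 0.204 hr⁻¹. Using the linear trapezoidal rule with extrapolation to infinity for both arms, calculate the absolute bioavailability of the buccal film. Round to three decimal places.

Trapezoidal AUC_0→12 (IV):
  [0→3]: (423.4+229.6)/2 × 3 = 979.5
  [3→4.5]: (229.6+169.1)/2 × 1.5 = 299.025
  [4.5→10.5]: (169.1+49.7)/2 × 6 = 656.4
  [10.5→11]: (49.7+44.9)/2 × 0.5 = 23.65
  [11→12]: (44.9+36.6)/2 × 1 = 40.75
  Sum = 1999.325 ng/mL·hr
IV tail: 36.6/0.204 = 179.412; AUC_iv,0→∞ = 1999.325 + 179.412 = 2178.737 ng/mL·hr
Trapezoidal AUC_0→6.5 (buccal film):
  [0→0.25]: (0.0+110.1)/2 × 0.25 = 13.7625
  [0.25→0.5]: (110.1+194.3)/2 × 0.25 = 38.05
  [0.5→6.5]: (194.3+210.9)/2 × 6 = 1215.6
  Sum = 1267.4125 ng/mL·hr
buccal film tail: 210.9/0.204 = 1033.824; AUC_ev,0→∞ = 1267.4125 + 1033.824 = 2301.2365 ng/mL·hr
F = (AUC_ev/D_ev)/(AUC_iv/D_iv) = (2301.2365/40)/(2178.737/20) = 57.5309/108.93685 = 0.5281

F = 0.528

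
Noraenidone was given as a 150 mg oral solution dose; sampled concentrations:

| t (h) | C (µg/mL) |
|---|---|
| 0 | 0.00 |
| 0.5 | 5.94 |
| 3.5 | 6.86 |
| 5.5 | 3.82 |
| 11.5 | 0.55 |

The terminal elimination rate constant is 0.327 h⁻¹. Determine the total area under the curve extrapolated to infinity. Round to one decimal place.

Trapezoidal AUC_0→11.5:
  [0→0.5]: (0.00+5.94)/2 × 0.5 = 1.485
  [0.5→3.5]: (5.94+6.86)/2 × 3 = 19.2
  [3.5→5.5]: (6.86+3.82)/2 × 2 = 10.68
  [5.5→11.5]: (3.82+0.55)/2 × 6 = 13.11
  Sum = 44.475 µg/mL·h
Extrapolated tail: C_last / k_e = 0.55 / 0.327 = 1.682
AUC_0→∞ = 44.475 + 1.682 = 46.157 µg/mL·h

AUC = 46.2 µg/mL·h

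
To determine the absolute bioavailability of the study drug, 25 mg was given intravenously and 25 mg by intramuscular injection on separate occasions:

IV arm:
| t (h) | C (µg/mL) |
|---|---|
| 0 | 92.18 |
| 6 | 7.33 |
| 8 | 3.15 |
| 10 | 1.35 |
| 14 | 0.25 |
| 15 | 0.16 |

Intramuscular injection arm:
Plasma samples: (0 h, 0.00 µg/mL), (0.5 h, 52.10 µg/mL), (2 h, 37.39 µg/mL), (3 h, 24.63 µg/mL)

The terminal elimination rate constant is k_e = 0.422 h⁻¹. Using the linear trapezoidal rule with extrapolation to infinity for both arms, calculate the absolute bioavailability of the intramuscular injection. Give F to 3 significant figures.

F = 0.534

Trapezoidal AUC_0→15 (IV):
  [0→6]: (92.18+7.33)/2 × 6 = 298.53
  [6→8]: (7.33+3.15)/2 × 2 = 10.48
  [8→10]: (3.15+1.35)/2 × 2 = 4.5
  [10→14]: (1.35+0.25)/2 × 4 = 3.2
  [14→15]: (0.25+0.16)/2 × 1 = 0.205
  Sum = 316.915 µg/mL·h
IV tail: 0.16/0.422 = 0.379; AUC_iv,0→∞ = 316.915 + 0.379 = 317.294 µg/mL·h
Trapezoidal AUC_0→3 (intramuscular injection):
  [0→0.5]: (0.00+52.10)/2 × 0.5 = 13.025
  [0.5→2]: (52.10+37.39)/2 × 1.5 = 67.1175
  [2→3]: (37.39+24.63)/2 × 1 = 31.01
  Sum = 111.1525 µg/mL·h
intramuscular injection tail: 24.63/0.422 = 58.365; AUC_ev,0→∞ = 111.1525 + 58.365 = 169.5175 µg/mL·h
F = (AUC_ev/D_ev)/(AUC_iv/D_iv) = (169.5175/25)/(317.294/25) = 6.7807/12.69176 = 0.5343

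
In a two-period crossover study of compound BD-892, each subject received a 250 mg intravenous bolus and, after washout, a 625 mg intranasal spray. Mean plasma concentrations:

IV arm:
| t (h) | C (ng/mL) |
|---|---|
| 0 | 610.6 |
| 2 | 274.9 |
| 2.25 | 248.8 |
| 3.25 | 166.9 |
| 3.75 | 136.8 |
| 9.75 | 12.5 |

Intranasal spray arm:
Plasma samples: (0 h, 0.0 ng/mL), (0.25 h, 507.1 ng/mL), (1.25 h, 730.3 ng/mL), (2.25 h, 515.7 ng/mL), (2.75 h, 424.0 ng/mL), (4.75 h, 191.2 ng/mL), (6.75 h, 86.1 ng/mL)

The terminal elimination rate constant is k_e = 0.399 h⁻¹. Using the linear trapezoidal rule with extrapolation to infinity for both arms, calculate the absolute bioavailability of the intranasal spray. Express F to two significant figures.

F = 0.62

Trapezoidal AUC_0→9.75 (IV):
  [0→2]: (610.6+274.9)/2 × 2 = 885.5
  [2→2.25]: (274.9+248.8)/2 × 0.25 = 65.4625
  [2.25→3.25]: (248.8+166.9)/2 × 1 = 207.85
  [3.25→3.75]: (166.9+136.8)/2 × 0.5 = 75.925
  [3.75→9.75]: (136.8+12.5)/2 × 6 = 447.9
  Sum = 1682.6375 ng/mL·h
IV tail: 12.5/0.399 = 31.328; AUC_iv,0→∞ = 1682.6375 + 31.328 = 1713.9655 ng/mL·h
Trapezoidal AUC_0→6.75 (intranasal spray):
  [0→0.25]: (0.0+507.1)/2 × 0.25 = 63.3875
  [0.25→1.25]: (507.1+730.3)/2 × 1 = 618.7
  [1.25→2.25]: (730.3+515.7)/2 × 1 = 623.0
  [2.25→2.75]: (515.7+424.0)/2 × 0.5 = 234.925
  [2.75→4.75]: (424.0+191.2)/2 × 2 = 615.2
  [4.75→6.75]: (191.2+86.1)/2 × 2 = 277.3
  Sum = 2432.5125 ng/mL·h
intranasal spray tail: 86.1/0.399 = 215.789; AUC_ev,0→∞ = 2432.5125 + 215.789 = 2648.3015 ng/mL·h
F = (AUC_ev/D_ev)/(AUC_iv/D_iv) = (2648.3015/625)/(1713.9655/250) = 4.2372824/6.855862 = 0.6181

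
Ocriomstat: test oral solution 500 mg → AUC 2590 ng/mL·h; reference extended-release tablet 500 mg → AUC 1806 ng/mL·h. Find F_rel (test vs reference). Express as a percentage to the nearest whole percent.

F_rel = 143%

F_rel = (AUC_test/D_test) / (AUC_ref/D_ref)
      = (2590/500) / (1806/500)
      = 5.18 / 3.612 = 1.4341 = 143.41%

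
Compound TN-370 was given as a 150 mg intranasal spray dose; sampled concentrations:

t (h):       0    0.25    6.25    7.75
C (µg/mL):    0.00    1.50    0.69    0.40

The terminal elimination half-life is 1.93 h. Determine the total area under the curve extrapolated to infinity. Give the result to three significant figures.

AUC = 8.69 µg/mL·h

Trapezoidal AUC_0→7.75:
  [0→0.25]: (0.00+1.50)/2 × 0.25 = 0.1875
  [0.25→6.25]: (1.50+0.69)/2 × 6 = 6.57
  [6.25→7.75]: (0.69+0.40)/2 × 1.5 = 0.8175
  Sum = 7.575 µg/mL·h
k_e = ln2 / t½ = 0.693147 / 1.93 = 0.3591 h^-1
Extrapolated tail: C_last / k_e = 0.40 / 0.3591 = 1.114
AUC_0→∞ = 7.575 + 1.114 = 8.689 µg/mL·h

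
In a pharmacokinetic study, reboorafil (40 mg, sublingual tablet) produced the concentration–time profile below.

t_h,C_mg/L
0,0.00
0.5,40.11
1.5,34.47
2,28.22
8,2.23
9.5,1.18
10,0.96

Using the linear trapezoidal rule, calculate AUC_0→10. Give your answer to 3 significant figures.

Trapezoidal AUC_0→10:
  [0→0.5]: (0.00+40.11)/2 × 0.5 = 10.0275
  [0.5→1.5]: (40.11+34.47)/2 × 1 = 37.29
  [1.5→2]: (34.47+28.22)/2 × 0.5 = 15.6725
  [2→8]: (28.22+2.23)/2 × 6 = 91.35
  [8→9.5]: (2.23+1.18)/2 × 1.5 = 2.5575
  [9.5→10]: (1.18+0.96)/2 × 0.5 = 0.535
  Sum = 157.4325 mg/L·h

AUC = 157 mg/L·h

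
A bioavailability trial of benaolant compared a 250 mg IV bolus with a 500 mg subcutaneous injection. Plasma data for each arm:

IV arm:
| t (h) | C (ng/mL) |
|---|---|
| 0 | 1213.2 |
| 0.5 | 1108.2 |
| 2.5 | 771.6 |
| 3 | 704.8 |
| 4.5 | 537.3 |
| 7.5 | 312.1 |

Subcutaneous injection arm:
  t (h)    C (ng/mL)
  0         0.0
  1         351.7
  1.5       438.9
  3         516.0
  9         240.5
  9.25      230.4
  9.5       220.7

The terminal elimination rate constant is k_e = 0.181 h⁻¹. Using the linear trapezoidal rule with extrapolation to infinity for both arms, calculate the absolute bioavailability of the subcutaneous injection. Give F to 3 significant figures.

F = 0.347

Trapezoidal AUC_0→7.5 (IV):
  [0→0.5]: (1213.2+1108.2)/2 × 0.5 = 580.35
  [0.5→2.5]: (1108.2+771.6)/2 × 2 = 1879.8
  [2.5→3]: (771.6+704.8)/2 × 0.5 = 369.1
  [3→4.5]: (704.8+537.3)/2 × 1.5 = 931.575
  [4.5→7.5]: (537.3+312.1)/2 × 3 = 1274.1
  Sum = 5034.925 ng/mL·h
IV tail: 312.1/0.181 = 1724.309; AUC_iv,0→∞ = 5034.925 + 1724.309 = 6759.234 ng/mL·h
Trapezoidal AUC_0→9.5 (subcutaneous injection):
  [0→1]: (0.0+351.7)/2 × 1 = 175.85
  [1→1.5]: (351.7+438.9)/2 × 0.5 = 197.65
  [1.5→3]: (438.9+516.0)/2 × 1.5 = 716.175
  [3→9]: (516.0+240.5)/2 × 6 = 2269.5
  [9→9.25]: (240.5+230.4)/2 × 0.25 = 58.8625
  [9.25→9.5]: (230.4+220.7)/2 × 0.25 = 56.3875
  Sum = 3474.425 ng/mL·h
subcutaneous injection tail: 220.7/0.181 = 1219.337; AUC_ev,0→∞ = 3474.425 + 1219.337 = 4693.762 ng/mL·h
F = (AUC_ev/D_ev)/(AUC_iv/D_iv) = (4693.762/500)/(6759.234/250) = 9.387524/27.036936 = 0.3472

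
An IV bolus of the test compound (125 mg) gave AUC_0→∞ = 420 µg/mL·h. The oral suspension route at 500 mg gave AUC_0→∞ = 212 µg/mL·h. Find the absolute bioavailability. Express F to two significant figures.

F = 0.13

F = (AUC_ev / D_ev) / (AUC_iv / D_iv)
  = (212/500) / (420/125)
  = 0.424 / 3.36 = 0.1262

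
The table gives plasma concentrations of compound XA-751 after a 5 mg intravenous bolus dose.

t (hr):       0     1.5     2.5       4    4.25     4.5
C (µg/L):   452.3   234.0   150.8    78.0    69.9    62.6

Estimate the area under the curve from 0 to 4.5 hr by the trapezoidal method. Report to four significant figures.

Trapezoidal AUC_0→4.5:
  [0→1.5]: (452.3+234.0)/2 × 1.5 = 514.725
  [1.5→2.5]: (234.0+150.8)/2 × 1 = 192.4
  [2.5→4]: (150.8+78.0)/2 × 1.5 = 171.6
  [4→4.25]: (78.0+69.9)/2 × 0.25 = 18.4875
  [4.25→4.5]: (69.9+62.6)/2 × 0.25 = 16.5625
  Sum = 913.775 µg/L·hr

AUC = 913.8 µg/L·hr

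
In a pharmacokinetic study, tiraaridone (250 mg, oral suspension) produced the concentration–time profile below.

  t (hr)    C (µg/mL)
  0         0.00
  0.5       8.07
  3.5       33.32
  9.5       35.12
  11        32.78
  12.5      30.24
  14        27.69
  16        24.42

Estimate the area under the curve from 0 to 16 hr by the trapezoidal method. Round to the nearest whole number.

AUC = 463 µg/mL·hr

Trapezoidal AUC_0→16:
  [0→0.5]: (0.00+8.07)/2 × 0.5 = 2.0175
  [0.5→3.5]: (8.07+33.32)/2 × 3 = 62.085
  [3.5→9.5]: (33.32+35.12)/2 × 6 = 205.32
  [9.5→11]: (35.12+32.78)/2 × 1.5 = 50.925
  [11→12.5]: (32.78+30.24)/2 × 1.5 = 47.265
  [12.5→14]: (30.24+27.69)/2 × 1.5 = 43.4475
  [14→16]: (27.69+24.42)/2 × 2 = 52.11
  Sum = 463.17 µg/mL·hr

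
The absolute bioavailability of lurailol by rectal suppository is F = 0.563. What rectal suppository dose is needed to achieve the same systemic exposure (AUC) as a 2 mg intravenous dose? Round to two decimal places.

For equal systemic exposure: F × D_ev = D_iv
D_ev = D_iv / F = 2 / 0.563 = 3.5524 mg

D_rectal = 3.55 mg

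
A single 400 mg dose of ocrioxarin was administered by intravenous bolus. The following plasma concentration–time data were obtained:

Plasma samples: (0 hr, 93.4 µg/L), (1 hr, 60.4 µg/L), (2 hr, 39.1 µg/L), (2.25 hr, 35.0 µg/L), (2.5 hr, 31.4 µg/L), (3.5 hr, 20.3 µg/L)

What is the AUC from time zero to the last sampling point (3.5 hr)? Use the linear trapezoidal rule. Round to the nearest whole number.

AUC = 170 µg/L·hr

Trapezoidal AUC_0→3.5:
  [0→1]: (93.4+60.4)/2 × 1 = 76.9
  [1→2]: (60.4+39.1)/2 × 1 = 49.75
  [2→2.25]: (39.1+35.0)/2 × 0.25 = 9.2625
  [2.25→2.5]: (35.0+31.4)/2 × 0.25 = 8.3
  [2.5→3.5]: (31.4+20.3)/2 × 1 = 25.85
  Sum = 170.0625 µg/L·hr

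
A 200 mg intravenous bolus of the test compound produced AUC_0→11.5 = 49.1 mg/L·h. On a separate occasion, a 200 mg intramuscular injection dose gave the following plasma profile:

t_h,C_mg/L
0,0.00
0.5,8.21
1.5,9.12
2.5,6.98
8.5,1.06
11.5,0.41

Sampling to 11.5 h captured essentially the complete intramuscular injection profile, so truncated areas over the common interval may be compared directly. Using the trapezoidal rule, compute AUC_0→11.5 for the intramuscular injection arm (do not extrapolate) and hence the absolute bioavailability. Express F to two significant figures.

F = 0.92

Trapezoidal AUC_0→11.5 (intramuscular injection):
  [0→0.5]: (0.00+8.21)/2 × 0.5 = 2.0525
  [0.5→1.5]: (8.21+9.12)/2 × 1 = 8.665
  [1.5→2.5]: (9.12+6.98)/2 × 1 = 8.05
  [2.5→8.5]: (6.98+1.06)/2 × 6 = 24.12
  [8.5→11.5]: (1.06+0.41)/2 × 3 = 2.205
  Sum = 45.0925 mg/L·h
F = (AUC_ev/D_ev)/(AUC_iv/D_iv) = (45.0925/200)/(49.1/200) = 0.2254625/0.2455 = 0.9184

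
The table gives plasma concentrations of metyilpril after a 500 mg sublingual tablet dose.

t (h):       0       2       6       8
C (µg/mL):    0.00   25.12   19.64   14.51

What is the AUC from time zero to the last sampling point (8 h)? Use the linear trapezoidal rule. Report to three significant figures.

Trapezoidal AUC_0→8:
  [0→2]: (0.00+25.12)/2 × 2 = 25.12
  [2→6]: (25.12+19.64)/2 × 4 = 89.52
  [6→8]: (19.64+14.51)/2 × 2 = 34.15
  Sum = 148.79 µg/mL·h

AUC = 149 µg/mL·h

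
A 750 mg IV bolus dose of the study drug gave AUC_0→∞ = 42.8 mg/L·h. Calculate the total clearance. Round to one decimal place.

CL = Dose_iv / AUC_0→∞
   = 750 / 42.8 = 17.5234 L/h

CL = 17.5 L/h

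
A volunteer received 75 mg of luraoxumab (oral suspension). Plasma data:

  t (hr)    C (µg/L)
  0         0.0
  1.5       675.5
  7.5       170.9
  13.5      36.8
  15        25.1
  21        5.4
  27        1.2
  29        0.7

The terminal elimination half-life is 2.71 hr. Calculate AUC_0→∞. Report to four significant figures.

AUC = 3831 µg/L·hr

Trapezoidal AUC_0→29:
  [0→1.5]: (0.0+675.5)/2 × 1.5 = 506.625
  [1.5→7.5]: (675.5+170.9)/2 × 6 = 2539.2
  [7.5→13.5]: (170.9+36.8)/2 × 6 = 623.1
  [13.5→15]: (36.8+25.1)/2 × 1.5 = 46.425
  [15→21]: (25.1+5.4)/2 × 6 = 91.5
  [21→27]: (5.4+1.2)/2 × 6 = 19.8
  [27→29]: (1.2+0.7)/2 × 2 = 1.9
  Sum = 3828.55 µg/L·hr
k_e = ln2 / t½ = 0.693147 / 2.71 = 0.2558 hr^-1
Extrapolated tail: C_last / k_e = 0.7 / 0.2558 = 2.737
AUC_0→∞ = 3828.55 + 2.737 = 3831.287 µg/L·hr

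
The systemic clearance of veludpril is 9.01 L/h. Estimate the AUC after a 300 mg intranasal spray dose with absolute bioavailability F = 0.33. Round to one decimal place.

AUC_0→∞ = F × Dose / CL
        = 0.33 × 300 / 9.01 = 10.9878 mg/L·h

AUC = 11.0 mg/L·h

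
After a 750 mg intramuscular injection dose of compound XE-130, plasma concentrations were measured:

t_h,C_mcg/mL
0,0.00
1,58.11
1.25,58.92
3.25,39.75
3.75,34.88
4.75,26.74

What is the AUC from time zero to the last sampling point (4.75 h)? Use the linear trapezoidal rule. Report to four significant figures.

Trapezoidal AUC_0→4.75:
  [0→1]: (0.00+58.11)/2 × 1 = 29.055
  [1→1.25]: (58.11+58.92)/2 × 0.25 = 14.62875
  [1.25→3.25]: (58.92+39.75)/2 × 2 = 98.67
  [3.25→3.75]: (39.75+34.88)/2 × 0.5 = 18.6575
  [3.75→4.75]: (34.88+26.74)/2 × 1 = 30.81
  Sum = 191.82125 mcg/mL·h

AUC = 191.8 mcg/mL·h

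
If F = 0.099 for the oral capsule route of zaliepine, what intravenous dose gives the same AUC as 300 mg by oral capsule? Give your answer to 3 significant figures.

D_iv = 29.7 mg

Systemic exposure from an extravascular dose = F × D_ev, so the equivalent IV dose is F × D_ev.
D_iv = F × D_ev = 0.099 × 300 = 29.7 mg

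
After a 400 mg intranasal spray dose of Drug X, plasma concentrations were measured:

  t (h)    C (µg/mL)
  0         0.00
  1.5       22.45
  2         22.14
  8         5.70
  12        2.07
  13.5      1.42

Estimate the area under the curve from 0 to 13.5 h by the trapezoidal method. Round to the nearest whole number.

Trapezoidal AUC_0→13.5:
  [0→1.5]: (0.00+22.45)/2 × 1.5 = 16.8375
  [1.5→2]: (22.45+22.14)/2 × 0.5 = 11.1475
  [2→8]: (22.14+5.70)/2 × 6 = 83.52
  [8→12]: (5.70+2.07)/2 × 4 = 15.54
  [12→13.5]: (2.07+1.42)/2 × 1.5 = 2.6175
  Sum = 129.6625 µg/mL·h

AUC = 130 µg/mL·h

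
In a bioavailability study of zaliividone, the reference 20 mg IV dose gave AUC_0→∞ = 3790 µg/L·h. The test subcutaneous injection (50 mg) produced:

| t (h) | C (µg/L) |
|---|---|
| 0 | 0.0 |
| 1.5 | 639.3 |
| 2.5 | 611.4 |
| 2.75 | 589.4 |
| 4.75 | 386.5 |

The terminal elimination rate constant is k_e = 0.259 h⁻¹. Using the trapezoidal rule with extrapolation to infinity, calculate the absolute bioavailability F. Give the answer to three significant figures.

F = 0.393

Trapezoidal AUC_0→4.75 (subcutaneous injection):
  [0→1.5]: (0.0+639.3)/2 × 1.5 = 479.475
  [1.5→2.5]: (639.3+611.4)/2 × 1 = 625.35
  [2.5→2.75]: (611.4+589.4)/2 × 0.25 = 150.1
  [2.75→4.75]: (589.4+386.5)/2 × 2 = 975.9
  Sum = 2230.825 µg/L·h
Tail: C_last/k_e = 386.5/0.259 = 1492.278
AUC_0→∞ (subcutaneous injection) = 2230.825 + 1492.278 = 3723.103 µg/L·h
F = (AUC_ev/D_ev)/(AUC_iv/D_iv) = (3723.103/50)/(3790/20) = 74.46206/189.5 = 0.3929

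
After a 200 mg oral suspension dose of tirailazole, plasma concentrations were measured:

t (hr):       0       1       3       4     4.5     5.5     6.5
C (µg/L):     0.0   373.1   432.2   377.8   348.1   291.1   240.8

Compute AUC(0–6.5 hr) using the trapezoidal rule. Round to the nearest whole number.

AUC = 2164 µg/L·hr

Trapezoidal AUC_0→6.5:
  [0→1]: (0.0+373.1)/2 × 1 = 186.55
  [1→3]: (373.1+432.2)/2 × 2 = 805.3
  [3→4]: (432.2+377.8)/2 × 1 = 405.0
  [4→4.5]: (377.8+348.1)/2 × 0.5 = 181.475
  [4.5→5.5]: (348.1+291.1)/2 × 1 = 319.6
  [5.5→6.5]: (291.1+240.8)/2 × 1 = 265.95
  Sum = 2163.875 µg/L·hr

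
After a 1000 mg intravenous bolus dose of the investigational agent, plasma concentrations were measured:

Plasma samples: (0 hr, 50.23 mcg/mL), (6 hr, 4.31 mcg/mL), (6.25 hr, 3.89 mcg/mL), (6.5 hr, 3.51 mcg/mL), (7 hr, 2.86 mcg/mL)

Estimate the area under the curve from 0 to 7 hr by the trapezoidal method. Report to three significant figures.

AUC = 167 mcg/mL·hr

Trapezoidal AUC_0→7:
  [0→6]: (50.23+4.31)/2 × 6 = 163.62
  [6→6.25]: (4.31+3.89)/2 × 0.25 = 1.025
  [6.25→6.5]: (3.89+3.51)/2 × 0.25 = 0.925
  [6.5→7]: (3.51+2.86)/2 × 0.5 = 1.5925
  Sum = 167.1625 mcg/mL·hr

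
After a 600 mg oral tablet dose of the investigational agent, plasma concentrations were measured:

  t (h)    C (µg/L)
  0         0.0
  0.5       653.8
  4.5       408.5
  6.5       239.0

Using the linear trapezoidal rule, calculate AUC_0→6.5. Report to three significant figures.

Trapezoidal AUC_0→6.5:
  [0→0.5]: (0.0+653.8)/2 × 0.5 = 163.45
  [0.5→4.5]: (653.8+408.5)/2 × 4 = 2124.6
  [4.5→6.5]: (408.5+239.0)/2 × 2 = 647.5
  Sum = 2935.55 µg/L·h

AUC = 2940 µg/L·h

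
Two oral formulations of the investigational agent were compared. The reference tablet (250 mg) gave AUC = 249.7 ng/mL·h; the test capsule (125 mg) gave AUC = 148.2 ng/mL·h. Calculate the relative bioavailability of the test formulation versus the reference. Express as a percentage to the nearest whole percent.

F_rel = 119%

F_rel = (AUC_test/D_test) / (AUC_ref/D_ref)
      = (148.2/125) / (249.7/250)
      = 1.1856 / 0.9988 = 1.1870 = 118.70%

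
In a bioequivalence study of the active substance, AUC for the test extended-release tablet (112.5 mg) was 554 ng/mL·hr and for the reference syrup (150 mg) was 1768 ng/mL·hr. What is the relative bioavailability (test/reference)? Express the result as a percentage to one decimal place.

F_rel = 41.8%

F_rel = (AUC_test/D_test) / (AUC_ref/D_ref)
      = (554/112.5) / (1768/150)
      = 4.92444 / 11.7867 = 0.4178 = 41.78%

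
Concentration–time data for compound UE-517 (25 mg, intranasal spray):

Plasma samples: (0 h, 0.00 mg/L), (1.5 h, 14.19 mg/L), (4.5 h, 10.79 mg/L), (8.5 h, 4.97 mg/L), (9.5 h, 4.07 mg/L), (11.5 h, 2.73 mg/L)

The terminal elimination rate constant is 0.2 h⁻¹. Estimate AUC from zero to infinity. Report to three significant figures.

AUC = 105 mg/L·h

Trapezoidal AUC_0→11.5:
  [0→1.5]: (0.00+14.19)/2 × 1.5 = 10.6425
  [1.5→4.5]: (14.19+10.79)/2 × 3 = 37.47
  [4.5→8.5]: (10.79+4.97)/2 × 4 = 31.52
  [8.5→9.5]: (4.97+4.07)/2 × 1 = 4.52
  [9.5→11.5]: (4.07+2.73)/2 × 2 = 6.8
  Sum = 90.9525 mg/L·h
Extrapolated tail: C_last / k_e = 2.73 / 0.2 = 13.650
AUC_0→∞ = 90.9525 + 13.650 = 104.6025 mg/L·h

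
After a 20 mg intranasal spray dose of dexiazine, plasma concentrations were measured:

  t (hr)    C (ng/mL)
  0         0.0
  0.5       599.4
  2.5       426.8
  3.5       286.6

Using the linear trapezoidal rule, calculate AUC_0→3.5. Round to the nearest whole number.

Trapezoidal AUC_0→3.5:
  [0→0.5]: (0.0+599.4)/2 × 0.5 = 149.85
  [0.5→2.5]: (599.4+426.8)/2 × 2 = 1026.2
  [2.5→3.5]: (426.8+286.6)/2 × 1 = 356.7
  Sum = 1532.75 ng/mL·hr

AUC = 1533 ng/mL·hr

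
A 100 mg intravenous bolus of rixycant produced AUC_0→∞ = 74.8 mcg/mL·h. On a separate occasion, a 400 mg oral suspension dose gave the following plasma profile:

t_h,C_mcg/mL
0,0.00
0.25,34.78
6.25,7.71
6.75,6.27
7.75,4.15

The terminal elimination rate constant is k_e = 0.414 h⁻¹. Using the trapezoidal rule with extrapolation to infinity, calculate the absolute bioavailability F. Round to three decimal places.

F = 0.503

Trapezoidal AUC_0→7.75 (oral suspension):
  [0→0.25]: (0.00+34.78)/2 × 0.25 = 4.3475
  [0.25→6.25]: (34.78+7.71)/2 × 6 = 127.47
  [6.25→6.75]: (7.71+6.27)/2 × 0.5 = 3.495
  [6.75→7.75]: (6.27+4.15)/2 × 1 = 5.21
  Sum = 140.5225 mcg/mL·h
Tail: C_last/k_e = 4.15/0.414 = 10.024
AUC_0→∞ (oral suspension) = 140.5225 + 10.024 = 150.5465 mcg/mL·h
F = (AUC_ev/D_ev)/(AUC_iv/D_iv) = (150.5465/400)/(74.8/100) = 0.37636625/0.748 = 0.5032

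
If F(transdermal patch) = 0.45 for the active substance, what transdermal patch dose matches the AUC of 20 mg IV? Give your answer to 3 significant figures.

For equal systemic exposure: F × D_ev = D_iv
D_ev = D_iv / F = 20 / 0.45 = 44.4444 mg

D_transdermal = 44.4 mg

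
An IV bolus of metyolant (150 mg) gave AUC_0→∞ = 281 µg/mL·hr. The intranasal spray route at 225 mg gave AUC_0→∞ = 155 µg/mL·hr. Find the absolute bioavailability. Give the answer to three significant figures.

F = (AUC_ev / D_ev) / (AUC_iv / D_iv)
  = (155/225) / (281/150)
  = 0.688889 / 1.87333 = 0.3677

F = 0.368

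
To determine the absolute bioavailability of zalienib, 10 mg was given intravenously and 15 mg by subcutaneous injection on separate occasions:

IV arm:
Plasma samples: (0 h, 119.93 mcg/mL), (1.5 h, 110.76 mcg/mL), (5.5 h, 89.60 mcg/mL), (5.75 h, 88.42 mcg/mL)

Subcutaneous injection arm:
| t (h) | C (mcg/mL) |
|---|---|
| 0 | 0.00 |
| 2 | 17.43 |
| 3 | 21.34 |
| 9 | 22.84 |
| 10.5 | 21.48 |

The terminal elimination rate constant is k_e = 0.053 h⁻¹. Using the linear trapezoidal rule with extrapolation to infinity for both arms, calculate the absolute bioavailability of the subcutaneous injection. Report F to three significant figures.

F = 0.179

Trapezoidal AUC_0→5.75 (IV):
  [0→1.5]: (119.93+110.76)/2 × 1.5 = 173.0175
  [1.5→5.5]: (110.76+89.60)/2 × 4 = 400.72
  [5.5→5.75]: (89.60+88.42)/2 × 0.25 = 22.2525
  Sum = 595.99 mcg/mL·h
IV tail: 88.42/0.053 = 1668.302; AUC_iv,0→∞ = 595.99 + 1668.302 = 2264.292 mcg/mL·h
Trapezoidal AUC_0→10.5 (subcutaneous injection):
  [0→2]: (0.00+17.43)/2 × 2 = 17.43
  [2→3]: (17.43+21.34)/2 × 1 = 19.385
  [3→9]: (21.34+22.84)/2 × 6 = 132.54
  [9→10.5]: (22.84+21.48)/2 × 1.5 = 33.24
  Sum = 202.595 mcg/mL·h
subcutaneous injection tail: 21.48/0.053 = 405.283; AUC_ev,0→∞ = 202.595 + 405.283 = 607.878 mcg/mL·h
F = (AUC_ev/D_ev)/(AUC_iv/D_iv) = (607.878/15)/(2264.292/10) = 40.5252/226.4292 = 0.1790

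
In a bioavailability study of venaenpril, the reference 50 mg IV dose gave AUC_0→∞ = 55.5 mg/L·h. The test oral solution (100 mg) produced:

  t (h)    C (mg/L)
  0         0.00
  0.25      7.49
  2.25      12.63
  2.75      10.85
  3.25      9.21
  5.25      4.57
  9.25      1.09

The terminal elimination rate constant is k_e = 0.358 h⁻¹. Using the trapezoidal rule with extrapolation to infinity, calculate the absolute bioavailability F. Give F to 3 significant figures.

F = 0.541

Trapezoidal AUC_0→9.25 (oral solution):
  [0→0.25]: (0.00+7.49)/2 × 0.25 = 0.93625
  [0.25→2.25]: (7.49+12.63)/2 × 2 = 20.12
  [2.25→2.75]: (12.63+10.85)/2 × 0.5 = 5.87
  [2.75→3.25]: (10.85+9.21)/2 × 0.5 = 5.015
  [3.25→5.25]: (9.21+4.57)/2 × 2 = 13.78
  [5.25→9.25]: (4.57+1.09)/2 × 4 = 11.32
  Sum = 57.04125 mg/L·h
Tail: C_last/k_e = 1.09/0.358 = 3.045
AUC_0→∞ (oral solution) = 57.04125 + 3.045 = 60.08625 mg/L·h
F = (AUC_ev/D_ev)/(AUC_iv/D_iv) = (60.08625/100)/(55.5/50) = 0.6008625/1.11 = 0.5413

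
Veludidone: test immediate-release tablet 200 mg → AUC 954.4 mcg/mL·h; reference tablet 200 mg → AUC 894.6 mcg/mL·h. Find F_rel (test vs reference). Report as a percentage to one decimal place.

F_rel = 106.7%

F_rel = (AUC_test/D_test) / (AUC_ref/D_ref)
      = (954.4/200) / (894.6/200)
      = 4.772 / 4.473 = 1.0668 = 106.68%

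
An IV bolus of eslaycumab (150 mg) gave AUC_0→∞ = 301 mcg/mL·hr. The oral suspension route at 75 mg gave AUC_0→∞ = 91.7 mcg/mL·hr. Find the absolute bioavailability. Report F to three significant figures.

F = 0.609

F = (AUC_ev / D_ev) / (AUC_iv / D_iv)
  = (91.7/75) / (301/150)
  = 1.22267 / 2.00667 = 0.6093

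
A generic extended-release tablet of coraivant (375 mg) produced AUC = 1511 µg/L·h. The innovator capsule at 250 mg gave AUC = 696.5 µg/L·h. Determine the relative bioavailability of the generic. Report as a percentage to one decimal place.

F_rel = 144.6%

F_rel = (AUC_test/D_test) / (AUC_ref/D_ref)
      = (1511/375) / (696.5/250)
      = 4.02933 / 2.786 = 1.4463 = 144.63%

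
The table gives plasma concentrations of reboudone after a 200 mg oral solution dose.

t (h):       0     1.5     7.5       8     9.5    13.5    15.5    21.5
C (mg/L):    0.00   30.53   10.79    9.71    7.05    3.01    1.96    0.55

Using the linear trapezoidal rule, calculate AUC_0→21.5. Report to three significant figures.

Trapezoidal AUC_0→21.5:
  [0→1.5]: (0.00+30.53)/2 × 1.5 = 22.8975
  [1.5→7.5]: (30.53+10.79)/2 × 6 = 123.96
  [7.5→8]: (10.79+9.71)/2 × 0.5 = 5.125
  [8→9.5]: (9.71+7.05)/2 × 1.5 = 12.57
  [9.5→13.5]: (7.05+3.01)/2 × 4 = 20.12
  [13.5→15.5]: (3.01+1.96)/2 × 2 = 4.97
  [15.5→21.5]: (1.96+0.55)/2 × 6 = 7.53
  Sum = 197.1725 mg/L·h

AUC = 197 mg/L·h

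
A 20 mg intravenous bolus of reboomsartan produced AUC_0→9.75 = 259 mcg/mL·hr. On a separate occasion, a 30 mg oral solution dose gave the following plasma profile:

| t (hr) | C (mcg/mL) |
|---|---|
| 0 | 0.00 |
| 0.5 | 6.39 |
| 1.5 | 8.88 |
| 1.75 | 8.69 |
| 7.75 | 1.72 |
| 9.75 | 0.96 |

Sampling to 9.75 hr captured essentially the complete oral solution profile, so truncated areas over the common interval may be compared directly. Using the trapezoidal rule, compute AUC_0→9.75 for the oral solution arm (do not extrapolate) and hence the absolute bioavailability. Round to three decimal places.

F = 0.117

Trapezoidal AUC_0→9.75 (oral solution):
  [0→0.5]: (0.00+6.39)/2 × 0.5 = 1.5975
  [0.5→1.5]: (6.39+8.88)/2 × 1 = 7.635
  [1.5→1.75]: (8.88+8.69)/2 × 0.25 = 2.19625
  [1.75→7.75]: (8.69+1.72)/2 × 6 = 31.23
  [7.75→9.75]: (1.72+0.96)/2 × 2 = 2.68
  Sum = 45.33875 mcg/mL·hr
F = (AUC_ev/D_ev)/(AUC_iv/D_iv) = (45.33875/30)/(259/20) = 1.51129/12.95 = 0.1167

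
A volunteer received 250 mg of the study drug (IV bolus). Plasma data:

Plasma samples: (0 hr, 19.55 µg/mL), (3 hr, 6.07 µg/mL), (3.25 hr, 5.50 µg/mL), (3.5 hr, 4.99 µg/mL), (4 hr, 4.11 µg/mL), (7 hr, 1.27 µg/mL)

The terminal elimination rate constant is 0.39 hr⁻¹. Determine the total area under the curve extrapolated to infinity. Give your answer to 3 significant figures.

Trapezoidal AUC_0→7:
  [0→3]: (19.55+6.07)/2 × 3 = 38.43
  [3→3.25]: (6.07+5.50)/2 × 0.25 = 1.44625
  [3.25→3.5]: (5.50+4.99)/2 × 0.25 = 1.31125
  [3.5→4]: (4.99+4.11)/2 × 0.5 = 2.275
  [4→7]: (4.11+1.27)/2 × 3 = 8.07
  Sum = 51.5325 µg/mL·hr
Extrapolated tail: C_last / k_e = 1.27 / 0.39 = 3.256
AUC_0→∞ = 51.5325 + 3.256 = 54.7885 µg/mL·hr

AUC = 54.8 µg/mL·hr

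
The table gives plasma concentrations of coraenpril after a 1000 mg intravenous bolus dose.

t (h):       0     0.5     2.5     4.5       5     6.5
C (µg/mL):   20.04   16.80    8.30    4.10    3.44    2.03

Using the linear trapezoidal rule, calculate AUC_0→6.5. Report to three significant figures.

Trapezoidal AUC_0→6.5:
  [0→0.5]: (20.04+16.80)/2 × 0.5 = 9.21
  [0.5→2.5]: (16.80+8.30)/2 × 2 = 25.1
  [2.5→4.5]: (8.30+4.10)/2 × 2 = 12.4
  [4.5→5]: (4.10+3.44)/2 × 0.5 = 1.885
  [5→6.5]: (3.44+2.03)/2 × 1.5 = 4.1025
  Sum = 52.6975 µg/mL·h

AUC = 52.7 µg/mL·h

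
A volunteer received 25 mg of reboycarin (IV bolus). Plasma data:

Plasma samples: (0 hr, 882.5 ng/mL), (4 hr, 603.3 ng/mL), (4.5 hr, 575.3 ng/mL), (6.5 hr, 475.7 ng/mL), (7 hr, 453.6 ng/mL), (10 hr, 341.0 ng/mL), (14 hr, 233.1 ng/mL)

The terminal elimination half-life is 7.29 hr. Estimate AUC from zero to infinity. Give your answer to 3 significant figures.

Trapezoidal AUC_0→14:
  [0→4]: (882.5+603.3)/2 × 4 = 2971.6
  [4→4.5]: (603.3+575.3)/2 × 0.5 = 294.65
  [4.5→6.5]: (575.3+475.7)/2 × 2 = 1051.0
  [6.5→7]: (475.7+453.6)/2 × 0.5 = 232.325
  [7→10]: (453.6+341.0)/2 × 3 = 1191.9
  [10→14]: (341.0+233.1)/2 × 4 = 1148.2
  Sum = 6889.675 ng/mL·hr
k_e = ln2 / t½ = 0.693147 / 7.29 = 0.0951 hr^-1
Extrapolated tail: C_last / k_e = 233.1 / 0.0951 = 2451.104
AUC_0→∞ = 6889.675 + 2451.104 = 9340.779 ng/mL·hr

AUC = 9340 ng/mL·hr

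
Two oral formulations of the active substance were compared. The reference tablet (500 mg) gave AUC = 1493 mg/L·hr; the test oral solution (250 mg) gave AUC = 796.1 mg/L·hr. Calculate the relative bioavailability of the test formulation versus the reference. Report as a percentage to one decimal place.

F_rel = (AUC_test/D_test) / (AUC_ref/D_ref)
      = (796.1/250) / (1493/500)
      = 3.1844 / 2.986 = 1.0664 = 106.64%

F_rel = 106.6%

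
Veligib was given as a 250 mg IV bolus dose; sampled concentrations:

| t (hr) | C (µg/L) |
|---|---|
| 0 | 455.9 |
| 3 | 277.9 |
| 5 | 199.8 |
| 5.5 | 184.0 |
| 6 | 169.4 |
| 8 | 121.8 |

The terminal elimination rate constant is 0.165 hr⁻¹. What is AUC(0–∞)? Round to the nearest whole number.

AUC = 2792 µg/L·hr

Trapezoidal AUC_0→8:
  [0→3]: (455.9+277.9)/2 × 3 = 1100.7
  [3→5]: (277.9+199.8)/2 × 2 = 477.7
  [5→5.5]: (199.8+184.0)/2 × 0.5 = 95.95
  [5.5→6]: (184.0+169.4)/2 × 0.5 = 88.35
  [6→8]: (169.4+121.8)/2 × 2 = 291.2
  Sum = 2053.9 µg/L·hr
Extrapolated tail: C_last / k_e = 121.8 / 0.165 = 738.182
AUC_0→∞ = 2053.9 + 738.182 = 2792.082 µg/L·hr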